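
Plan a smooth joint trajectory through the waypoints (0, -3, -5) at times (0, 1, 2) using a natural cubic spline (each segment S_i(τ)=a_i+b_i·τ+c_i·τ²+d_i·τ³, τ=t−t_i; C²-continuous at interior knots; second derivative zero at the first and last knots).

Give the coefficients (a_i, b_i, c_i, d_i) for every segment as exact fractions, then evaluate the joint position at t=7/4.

Δ: Δ0=-3, Δ1=-2
row 1: diag=4, rhs=6; c'=1/4, d'=3/2
back: M1=3/2
M: M0=0, M1=3/2, M2=0
seg 0: a=0, c=M0/2=0, d=(M1−M0)/(6·1)=1/4, b=Δ0−h0·(2M0+M1)/6=-13/4
seg 1: a=-3, c=M1/2=3/4, d=(M2−M1)/(6·1)=-1/4, b=Δ1−h1·(2M1+M2)/6=-5/2
t_q=7/4 → seg 1, τ=3/4; S=-3+-5/2·τ+3/4·τ²+-1/4·τ³=-1167/256

  seg 0: a=0 b=-13/4 c=0 d=1/4
  seg 1: a=-3 b=-5/2 c=3/4 d=-1/4
S(7/4) = -1167/256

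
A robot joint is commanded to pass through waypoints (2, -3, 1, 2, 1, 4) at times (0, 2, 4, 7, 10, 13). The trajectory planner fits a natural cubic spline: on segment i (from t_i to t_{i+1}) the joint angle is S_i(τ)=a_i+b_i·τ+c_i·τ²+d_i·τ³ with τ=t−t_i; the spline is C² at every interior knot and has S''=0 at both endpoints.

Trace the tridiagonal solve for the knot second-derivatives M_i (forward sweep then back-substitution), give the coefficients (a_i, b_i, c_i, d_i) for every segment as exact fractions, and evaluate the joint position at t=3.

Δ: Δ0=-5/2, Δ1=2, Δ2=1/3, Δ3=-1/3, Δ4=1
row 1: diag=8, rhs=27; c'=1/4, d'=27/8
row 2: denom=10−2·1/4=19/2; d'=(-10−2·27/8)/(19/2)=-67/38
row 3: denom=12−3·6/19=210/19; d'=(-4−3·-67/38)/(210/19)=7/60
row 4: denom=12−3·19/70=783/70; d'=(8−3·7/60)/(783/70)=119/174
back: M4=119/174
back: M3=7/60−19/70·119/174=-2/29
back: M2=-67/38−6/19·-2/29=-101/58
back: M1=27/8−1/4·-101/58=221/58
M: M0=0, M1=221/58, M2=-101/58, M3=-2/29, M4=119/174, M5=0
seg 0: a=2, c=M0/2=0, d=(M1−M0)/(6·2)=221/696, b=Δ0−h0·(2M0+M1)/6=-328/87
seg 1: a=-3, c=M1/2=221/116, d=(M2−M1)/(6·2)=-161/348, b=Δ1−h1·(2M1+M2)/6=7/174
seg 2: a=1, c=M2/2=-101/116, d=(M3−M2)/(6·3)=97/1044, b=Δ2−h2·(2M2+M3)/6=367/174
seg 3: a=2, c=M3/2=-1/29, d=(M4−M3)/(6·3)=131/3132, b=Δ3−h3·(2M3+M4)/6=-211/348
seg 4: a=1, c=M4/2=119/348, d=(M5−M4)/(6·3)=-119/3132, b=Δ4−h4·(2M4+M5)/6=55/174
t_q=3 → seg 1, τ=1; S=-3+7/174·τ+221/116·τ²+-161/348·τ³=-44/29

  seg 0: a=2 b=-328/87 c=0 d=221/696
  seg 1: a=-3 b=7/174 c=221/116 d=-161/348
  seg 2: a=1 b=367/174 c=-101/116 d=97/1044
  seg 3: a=2 b=-211/348 c=-1/29 d=131/3132
  seg 4: a=1 b=55/174 c=119/348 d=-119/3132
S(3) = -44/29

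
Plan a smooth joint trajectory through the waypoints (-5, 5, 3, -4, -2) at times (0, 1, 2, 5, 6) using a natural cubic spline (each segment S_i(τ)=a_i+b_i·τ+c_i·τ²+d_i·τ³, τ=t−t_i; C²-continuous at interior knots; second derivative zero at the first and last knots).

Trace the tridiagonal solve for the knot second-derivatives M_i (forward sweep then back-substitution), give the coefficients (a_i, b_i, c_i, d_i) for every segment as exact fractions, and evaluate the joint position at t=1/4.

Δ: Δ0=10, Δ1=-2, Δ2=-7/3, Δ3=2
row 1: diag=4, rhs=-72; c'=1/4, d'=-18
row 2: denom=8−1·1/4=31/4; d'=(-2−1·-18)/(31/4)=64/31
row 3: denom=8−3·12/31=212/31; d'=(26−3·64/31)/(212/31)=307/106
back: M3=307/106
back: M2=64/31−12/31·307/106=50/53
back: M1=-18−1/4·50/53=-1933/106
M: M0=0, M1=-1933/106, M2=50/53, M3=307/106, M4=0
seg 0: a=-5, c=M0/2=0, d=(M1−M0)/(6·1)=-1933/636, b=Δ0−h0·(2M0+M1)/6=8293/636
seg 1: a=5, c=M1/2=-1933/212, d=(M2−M1)/(6·1)=2033/636, b=Δ1−h1·(2M1+M2)/6=1247/318
seg 2: a=3, c=M2/2=25/53, d=(M3−M2)/(6·3)=23/212, b=Δ2−h2·(2M2+M3)/6=-3005/636
seg 3: a=-4, c=M3/2=307/212, d=(M4−M3)/(6·1)=-307/636, b=Δ3−h3·(2M3+M4)/6=329/318
t_q=1/4 → seg 0, τ=1/4; S=-5+8293/636·τ+0·τ²+-1933/636·τ³=-24255/13568

  seg 0: a=-5 b=8293/636 c=0 d=-1933/636
  seg 1: a=5 b=1247/318 c=-1933/212 d=2033/636
  seg 2: a=3 b=-3005/636 c=25/53 d=23/212
  seg 3: a=-4 b=329/318 c=307/212 d=-307/636
S(1/4) = -24255/13568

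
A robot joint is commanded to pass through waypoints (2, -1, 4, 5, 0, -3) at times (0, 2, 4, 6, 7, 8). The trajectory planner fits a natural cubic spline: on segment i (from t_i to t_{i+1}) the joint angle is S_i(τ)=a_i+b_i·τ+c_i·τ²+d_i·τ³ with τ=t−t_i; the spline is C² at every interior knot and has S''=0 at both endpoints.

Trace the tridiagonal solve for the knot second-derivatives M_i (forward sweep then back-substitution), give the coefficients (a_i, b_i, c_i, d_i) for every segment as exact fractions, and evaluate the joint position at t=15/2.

  seg 0: a=2 b=-1607/626 c=0 d=167/626
  seg 1: a=-1 b=397/626 c=501/313 d=-209/626
  seg 2: a=4 b=1897/626 c=-126/313 d=-135/313
  seg 3: a=5 b=-2351/626 c=-936/313 d=1093/626
  seg 4: a=0 b=-1408/313 c=1407/626 d=-469/626
S(15/2) = -8919/5008

Δ: Δ0=-3/2, Δ1=5/2, Δ2=1/2, Δ3=-5, Δ4=-3
row 1: diag=8, rhs=24; c'=1/4, d'=3
row 2: denom=8−2·1/4=15/2; d'=(-12−2·3)/(15/2)=-12/5
row 3: denom=6−2·4/15=82/15; d'=(-33−2·-12/5)/(82/15)=-423/82
row 4: denom=4−1·15/82=313/82; d'=(12−1·-423/82)/(313/82)=1407/313
back: M4=1407/313
back: M3=-423/82−15/82·1407/313=-1872/313
back: M2=-12/5−4/15·-1872/313=-252/313
back: M1=3−1/4·-252/313=1002/313
M: M0=0, M1=1002/313, M2=-252/313, M3=-1872/313, M4=1407/313, M5=0
seg 0: a=2, c=M0/2=0, d=(M1−M0)/(6·2)=167/626, b=Δ0−h0·(2M0+M1)/6=-1607/626
seg 1: a=-1, c=M1/2=501/313, d=(M2−M1)/(6·2)=-209/626, b=Δ1−h1·(2M1+M2)/6=397/626
seg 2: a=4, c=M2/2=-126/313, d=(M3−M2)/(6·2)=-135/313, b=Δ2−h2·(2M2+M3)/6=1897/626
seg 3: a=5, c=M3/2=-936/313, d=(M4−M3)/(6·1)=1093/626, b=Δ3−h3·(2M3+M4)/6=-2351/626
seg 4: a=0, c=M4/2=1407/626, d=(M5−M4)/(6·1)=-469/626, b=Δ4−h4·(2M4+M5)/6=-1408/313
t_q=15/2 → seg 4, τ=1/2; S=0+-1408/313·τ+1407/626·τ²+-469/626·τ³=-8919/5008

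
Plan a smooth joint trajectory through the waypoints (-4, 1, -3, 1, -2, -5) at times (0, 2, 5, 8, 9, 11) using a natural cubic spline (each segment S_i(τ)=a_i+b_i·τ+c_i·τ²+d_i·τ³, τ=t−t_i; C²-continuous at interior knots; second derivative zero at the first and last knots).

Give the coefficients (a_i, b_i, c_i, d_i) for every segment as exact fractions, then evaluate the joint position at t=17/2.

Δ: Δ0=5/2, Δ1=-4/3, Δ2=4/3, Δ3=-3, Δ4=-3/2
row 1: diag=10, rhs=-23; c'=3/10, d'=-23/10
row 2: denom=12−3·3/10=111/10; d'=(16−3·-23/10)/(111/10)=229/111
row 3: denom=8−3·10/37=266/37; d'=(-26−3·229/111)/(266/37)=-1191/266
row 4: denom=6−1·37/266=1559/266; d'=(9−1·-1191/266)/(1559/266)=3585/1559
back: M4=3585/1559
back: M3=-1191/266−37/266·3585/1559=-7479/1559
back: M2=229/111−10/37·-7479/1559=15713/4677
back: M1=-23/10−3/10·15713/4677=-5157/1559
M: M0=0, M1=-5157/1559, M2=15713/4677, M3=-7479/1559, M4=3585/1559, M5=0
seg 0: a=-4, c=M0/2=0, d=(M1−M0)/(6·2)=-1719/6236, b=Δ0−h0·(2M0+M1)/6=11233/3118
seg 1: a=1, c=M1/2=-5157/3118, d=(M2−M1)/(6·3)=15592/42093, b=Δ1−h1·(2M1+M2)/6=919/3118
seg 2: a=-3, c=M2/2=15713/9354, d=(M3−M2)/(6·3)=-19075/42093, b=Δ2−h2·(2M2+M3)/6=1161/3118
seg 3: a=1, c=M3/2=-7479/3118, d=(M4−M3)/(6·1)=1844/1559, b=Δ3−h3·(2M3+M4)/6=-5563/3118
seg 4: a=-2, c=M4/2=3585/3118, d=(M5−M4)/(6·2)=-1195/6236, b=Δ4−h4·(2M4+M5)/6=-9457/3118
t_q=17/2 → seg 3, τ=1/2; S=1+-5563/3118·τ+-7479/3118·τ²+1844/1559·τ³=-4289/12472

  seg 0: a=-4 b=11233/3118 c=0 d=-1719/6236
  seg 1: a=1 b=919/3118 c=-5157/3118 d=15592/42093
  seg 2: a=-3 b=1161/3118 c=15713/9354 d=-19075/42093
  seg 3: a=1 b=-5563/3118 c=-7479/3118 d=1844/1559
  seg 4: a=-2 b=-9457/3118 c=3585/3118 d=-1195/6236
S(17/2) = -4289/12472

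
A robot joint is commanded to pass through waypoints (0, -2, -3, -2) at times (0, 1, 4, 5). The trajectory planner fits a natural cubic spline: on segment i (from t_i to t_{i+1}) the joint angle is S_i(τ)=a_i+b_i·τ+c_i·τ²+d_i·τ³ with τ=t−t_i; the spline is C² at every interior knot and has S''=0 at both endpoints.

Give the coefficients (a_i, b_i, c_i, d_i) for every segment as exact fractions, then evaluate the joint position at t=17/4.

  seg 0: a=0 b=-358/165 c=0 d=28/165
  seg 1: a=-2 b=-274/165 c=28/55 d=-1/45
  seg 2: a=-3 b=131/165 c=17/55 d=-17/165
S(17/4) = -9799/3520

Δ: Δ0=-2, Δ1=-1/3, Δ2=1
row 1: diag=8, rhs=10; c'=3/8, d'=5/4
row 2: denom=8−3·3/8=55/8; d'=(8−3·5/4)/(55/8)=34/55
back: M2=34/55
back: M1=5/4−3/8·34/55=56/55
M: M0=0, M1=56/55, M2=34/55, M3=0
seg 0: a=0, c=M0/2=0, d=(M1−M0)/(6·1)=28/165, b=Δ0−h0·(2M0+M1)/6=-358/165
seg 1: a=-2, c=M1/2=28/55, d=(M2−M1)/(6·3)=-1/45, b=Δ1−h1·(2M1+M2)/6=-274/165
seg 2: a=-3, c=M2/2=17/55, d=(M3−M2)/(6·1)=-17/165, b=Δ2−h2·(2M2+M3)/6=131/165
t_q=17/4 → seg 2, τ=1/4; S=-3+131/165·τ+17/55·τ²+-17/165·τ³=-9799/3520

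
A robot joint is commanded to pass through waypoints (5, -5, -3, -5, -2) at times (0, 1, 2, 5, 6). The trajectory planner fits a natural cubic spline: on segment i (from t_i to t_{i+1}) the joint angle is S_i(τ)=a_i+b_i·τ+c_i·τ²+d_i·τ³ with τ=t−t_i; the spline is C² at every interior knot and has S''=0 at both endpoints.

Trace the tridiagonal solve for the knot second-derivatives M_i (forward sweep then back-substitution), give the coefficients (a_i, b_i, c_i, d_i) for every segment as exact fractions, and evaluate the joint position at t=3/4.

  seg 0: a=5 b=-8437/636 c=0 d=2077/636
  seg 1: a=-5 b=-1103/318 c=2077/212 d=-2753/636
  seg 2: a=-3 b=1997/636 c=-169/53 d=407/636
  seg 3: a=-5 b=409/318 c=545/212 d=-545/636
S(3/4) = -48459/13568

Δ: Δ0=-10, Δ1=2, Δ2=-2/3, Δ3=3
row 1: diag=4, rhs=72; c'=1/4, d'=18
row 2: denom=8−1·1/4=31/4; d'=(-16−1·18)/(31/4)=-136/31
row 3: denom=8−3·12/31=212/31; d'=(22−3·-136/31)/(212/31)=545/106
back: M3=545/106
back: M2=-136/31−12/31·545/106=-338/53
back: M1=18−1/4·-338/53=2077/106
M: M0=0, M1=2077/106, M2=-338/53, M3=545/106, M4=0
seg 0: a=5, c=M0/2=0, d=(M1−M0)/(6·1)=2077/636, b=Δ0−h0·(2M0+M1)/6=-8437/636
seg 1: a=-5, c=M1/2=2077/212, d=(M2−M1)/(6·1)=-2753/636, b=Δ1−h1·(2M1+M2)/6=-1103/318
seg 2: a=-3, c=M2/2=-169/53, d=(M3−M2)/(6·3)=407/636, b=Δ2−h2·(2M2+M3)/6=1997/636
seg 3: a=-5, c=M3/2=545/212, d=(M4−M3)/(6·1)=-545/636, b=Δ3−h3·(2M3+M4)/6=409/318
t_q=3/4 → seg 0, τ=3/4; S=5+-8437/636·τ+0·τ²+2077/636·τ³=-48459/13568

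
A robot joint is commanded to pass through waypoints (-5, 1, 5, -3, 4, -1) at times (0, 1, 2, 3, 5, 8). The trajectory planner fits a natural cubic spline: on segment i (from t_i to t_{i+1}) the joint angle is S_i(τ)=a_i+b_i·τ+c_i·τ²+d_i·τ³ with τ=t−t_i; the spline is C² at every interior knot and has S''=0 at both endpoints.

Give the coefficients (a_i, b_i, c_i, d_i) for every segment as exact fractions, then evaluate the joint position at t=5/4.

Δ: Δ0=6, Δ1=4, Δ2=-8, Δ3=7/2, Δ4=-5/3
row 1: diag=4, rhs=-12; c'=1/4, d'=-3
row 2: denom=4−1·1/4=15/4; d'=(-72−1·-3)/(15/4)=-92/5
row 3: denom=6−1·4/15=86/15; d'=(69−1·-92/5)/(86/15)=1311/86
row 4: denom=10−2·15/43=400/43; d'=(-31−2·1311/86)/(400/43)=-661/100
back: M4=-661/100
back: M3=1311/86−15/43·-661/100=351/20
back: M2=-92/5−4/15·351/20=-577/25
back: M1=-3−1/4·-577/25=277/100
M: M0=0, M1=277/100, M2=-577/25, M3=351/20, M4=-661/100, M5=0
seg 0: a=-5, c=M0/2=0, d=(M1−M0)/(6·1)=277/600, b=Δ0−h0·(2M0+M1)/6=3323/600
seg 1: a=1, c=M1/2=277/200, d=(M2−M1)/(6·1)=-517/120, b=Δ1−h1·(2M1+M2)/6=2077/300
seg 2: a=5, c=M2/2=-577/50, d=(M3−M2)/(6·1)=4063/600, b=Δ2−h2·(2M2+M3)/6=-1939/600
seg 3: a=-3, c=M3/2=351/40, d=(M4−M3)/(6·2)=-151/75, b=Δ3−h3·(2M3+M4)/6=-1799/300
seg 4: a=4, c=M4/2=-661/200, d=(M5−M4)/(6·3)=661/1800, b=Δ4−h4·(2M4+M5)/6=1483/300
t_q=5/4 → seg 1, τ=1/4; S=1+2077/300·τ+277/200·τ²+-517/120·τ³=35201/12800

  seg 0: a=-5 b=3323/600 c=0 d=277/600
  seg 1: a=1 b=2077/300 c=277/200 d=-517/120
  seg 2: a=5 b=-1939/600 c=-577/50 d=4063/600
  seg 3: a=-3 b=-1799/300 c=351/40 d=-151/75
  seg 4: a=4 b=1483/300 c=-661/200 d=661/1800
S(5/4) = 35201/12800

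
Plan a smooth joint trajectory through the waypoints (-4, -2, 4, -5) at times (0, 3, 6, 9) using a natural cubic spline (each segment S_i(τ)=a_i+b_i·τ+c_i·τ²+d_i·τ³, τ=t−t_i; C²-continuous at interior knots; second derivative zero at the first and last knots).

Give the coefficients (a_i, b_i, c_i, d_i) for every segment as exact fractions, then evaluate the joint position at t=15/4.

Δ: Δ0=2/3, Δ1=2, Δ2=-3
row 1: diag=12, rhs=8; c'=1/4, d'=2/3
row 2: denom=12−3·1/4=45/4; d'=(-30−3·2/3)/(45/4)=-128/45
back: M2=-128/45
back: M1=2/3−1/4·-128/45=62/45
M: M0=0, M1=62/45, M2=-128/45, M3=0
seg 0: a=-4, c=M0/2=0, d=(M1−M0)/(6·3)=31/405, b=Δ0−h0·(2M0+M1)/6=-1/45
seg 1: a=-2, c=M1/2=31/45, d=(M2−M1)/(6·3)=-19/81, b=Δ1−h1·(2M1+M2)/6=92/45
seg 2: a=4, c=M2/2=-64/45, d=(M3−M2)/(6·3)=64/405, b=Δ2−h2·(2M2+M3)/6=-7/45
t_q=15/4 → seg 1, τ=3/4; S=-2+92/45·τ+31/45·τ²+-19/81·τ³=-57/320

  seg 0: a=-4 b=-1/45 c=0 d=31/405
  seg 1: a=-2 b=92/45 c=31/45 d=-19/81
  seg 2: a=4 b=-7/45 c=-64/45 d=64/405
S(15/4) = -57/320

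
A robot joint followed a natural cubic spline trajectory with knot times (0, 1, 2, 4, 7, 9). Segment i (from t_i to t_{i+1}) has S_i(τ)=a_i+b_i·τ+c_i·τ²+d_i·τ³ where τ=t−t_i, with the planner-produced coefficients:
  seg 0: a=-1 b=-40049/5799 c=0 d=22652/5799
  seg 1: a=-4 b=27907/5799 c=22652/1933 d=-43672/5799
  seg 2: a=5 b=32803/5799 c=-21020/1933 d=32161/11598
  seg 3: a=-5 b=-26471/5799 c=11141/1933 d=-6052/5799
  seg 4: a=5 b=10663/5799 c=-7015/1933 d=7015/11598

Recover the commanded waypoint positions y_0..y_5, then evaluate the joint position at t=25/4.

y_0 = S_0(0) = a_0 = -1
y_1 = S_1(0) = a_1 = -4
y_2 = S_2(0) = a_2 = 5
y_3 = S_3(0) = a_3 = -5
y_4 = S_4(0) = a_4 = 5
y_5 = S_4(2) = -1
t_q=25/4 is in segment 3 (τ=9/4); S_3(τ)=31235/15464

y_0=-1 y_1=-4 y_2=5 y_3=-5 y_4=5 y_5=-1
S(25/4) = 31235/15464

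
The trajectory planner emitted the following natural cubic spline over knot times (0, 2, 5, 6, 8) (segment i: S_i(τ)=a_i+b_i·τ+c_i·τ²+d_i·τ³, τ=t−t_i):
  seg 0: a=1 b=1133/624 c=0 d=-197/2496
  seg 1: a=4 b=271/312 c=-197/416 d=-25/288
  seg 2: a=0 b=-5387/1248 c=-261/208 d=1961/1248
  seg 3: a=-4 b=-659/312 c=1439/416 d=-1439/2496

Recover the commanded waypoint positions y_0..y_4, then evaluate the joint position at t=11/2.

y_0=1 y_1=4 y_2=0 y_3=-4 y_4=1
S(11/2) = -7573/3328

y_0 = S_0(0) = a_0 = 1
y_1 = S_1(0) = a_1 = 4
y_2 = S_2(0) = a_2 = 0
y_3 = S_3(0) = a_3 = -4
y_4 = S_3(2) = 1
t_q=11/2 is in segment 2 (τ=1/2); S_2(τ)=-7573/3328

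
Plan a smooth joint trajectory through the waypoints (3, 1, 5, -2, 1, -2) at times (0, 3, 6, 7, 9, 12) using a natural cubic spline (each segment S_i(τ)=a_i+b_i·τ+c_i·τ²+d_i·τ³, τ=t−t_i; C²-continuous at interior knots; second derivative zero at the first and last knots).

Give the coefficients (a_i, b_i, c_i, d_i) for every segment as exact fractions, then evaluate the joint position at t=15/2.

  seg 0: a=3 b=-1801/792 c=0 d=1273/7128
  seg 1: a=1 b=1009/396 c=1273/792 d=-4781/7128
  seg 2: a=5 b=-4687/792 c=-877/198 d=241/72
  seg 3: a=-2 b=-625/132 c=4445/792 d=-247/198
  seg 4: a=1 b=1087/396 c=-1483/792 d=1483/7128
S(15/2) = -3295/1056

Δ: Δ0=-2/3, Δ1=4/3, Δ2=-7, Δ3=3/2, Δ4=-1
row 1: diag=12, rhs=12; c'=1/4, d'=1
row 2: denom=8−3·1/4=29/4; d'=(-50−3·1)/(29/4)=-212/29
row 3: denom=6−1·4/29=170/29; d'=(51−1·-212/29)/(170/29)=1691/170
row 4: denom=10−2·29/85=792/85; d'=(-15−2·1691/170)/(792/85)=-1483/396
back: M4=-1483/396
back: M3=1691/170−29/85·-1483/396=4445/396
back: M2=-212/29−4/29·4445/396=-877/99
back: M1=1−1/4·-877/99=1273/396
M: M0=0, M1=1273/396, M2=-877/99, M3=4445/396, M4=-1483/396, M5=0
seg 0: a=3, c=M0/2=0, d=(M1−M0)/(6·3)=1273/7128, b=Δ0−h0·(2M0+M1)/6=-1801/792
seg 1: a=1, c=M1/2=1273/792, d=(M2−M1)/(6·3)=-4781/7128, b=Δ1−h1·(2M1+M2)/6=1009/396
seg 2: a=5, c=M2/2=-877/198, d=(M3−M2)/(6·1)=241/72, b=Δ2−h2·(2M2+M3)/6=-4687/792
seg 3: a=-2, c=M3/2=4445/792, d=(M4−M3)/(6·2)=-247/198, b=Δ3−h3·(2M3+M4)/6=-625/132
seg 4: a=1, c=M4/2=-1483/792, d=(M5−M4)/(6·3)=1483/7128, b=Δ4−h4·(2M4+M5)/6=1087/396
t_q=15/2 → seg 3, τ=1/2; S=-2+-625/132·τ+4445/792·τ²+-247/198·τ³=-3295/1056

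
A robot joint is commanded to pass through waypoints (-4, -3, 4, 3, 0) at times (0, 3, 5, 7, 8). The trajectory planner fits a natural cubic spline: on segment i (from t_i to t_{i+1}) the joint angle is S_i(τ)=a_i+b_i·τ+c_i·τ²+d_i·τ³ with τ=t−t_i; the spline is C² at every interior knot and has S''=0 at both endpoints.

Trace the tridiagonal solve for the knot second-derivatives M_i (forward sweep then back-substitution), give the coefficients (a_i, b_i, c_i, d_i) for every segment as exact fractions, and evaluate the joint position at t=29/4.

Δ: Δ0=1/3, Δ1=7/2, Δ2=-1/2, Δ3=-3
row 1: diag=10, rhs=19; c'=1/5, d'=19/10
row 2: denom=8−2·1/5=38/5; d'=(-24−2·19/10)/(38/5)=-139/38
row 3: denom=6−2·5/19=104/19; d'=(-15−2·-139/38)/(104/19)=-73/52
back: M3=-73/52
back: M2=-139/38−5/19·-73/52=-171/52
back: M1=19/10−1/5·-171/52=133/52
M: M0=0, M1=133/52, M2=-171/52, M3=-73/52, M4=0
seg 0: a=-4, c=M0/2=0, d=(M1−M0)/(6·3)=133/936, b=Δ0−h0·(2M0+M1)/6=-295/312
seg 1: a=-3, c=M1/2=133/104, d=(M2−M1)/(6·2)=-19/39, b=Δ1−h1·(2M1+M2)/6=451/156
seg 2: a=4, c=M2/2=-171/104, d=(M3−M2)/(6·2)=49/312, b=Δ2−h2·(2M2+M3)/6=337/156
seg 3: a=3, c=M3/2=-73/104, d=(M4−M3)/(6·1)=73/312, b=Δ3−h3·(2M3+M4)/6=-395/156
t_q=29/4 → seg 3, τ=1/4; S=3+-395/156·τ+-73/104·τ²+73/312·τ³=15487/6656

  seg 0: a=-4 b=-295/312 c=0 d=133/936
  seg 1: a=-3 b=451/156 c=133/104 d=-19/39
  seg 2: a=4 b=337/156 c=-171/104 d=49/312
  seg 3: a=3 b=-395/156 c=-73/104 d=73/312
S(29/4) = 15487/6656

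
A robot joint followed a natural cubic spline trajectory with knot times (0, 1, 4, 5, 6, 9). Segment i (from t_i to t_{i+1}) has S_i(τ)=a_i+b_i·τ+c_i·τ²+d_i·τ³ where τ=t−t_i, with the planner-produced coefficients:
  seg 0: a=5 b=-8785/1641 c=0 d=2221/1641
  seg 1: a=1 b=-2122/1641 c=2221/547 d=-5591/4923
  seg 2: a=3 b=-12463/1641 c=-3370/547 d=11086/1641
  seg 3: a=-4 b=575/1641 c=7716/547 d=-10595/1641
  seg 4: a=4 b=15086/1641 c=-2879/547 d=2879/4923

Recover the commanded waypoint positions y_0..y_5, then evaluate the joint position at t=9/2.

y_0=5 y_1=1 y_2=3 y_3=-4 y_4=4 y_5=0
S(9/2) = -3267/2188

y_0 = S_0(0) = a_0 = 5
y_1 = S_1(0) = a_1 = 1
y_2 = S_2(0) = a_2 = 3
y_3 = S_3(0) = a_3 = -4
y_4 = S_4(0) = a_4 = 4
y_5 = S_4(3) = 0
t_q=9/2 is in segment 2 (τ=1/2); S_2(τ)=-3267/2188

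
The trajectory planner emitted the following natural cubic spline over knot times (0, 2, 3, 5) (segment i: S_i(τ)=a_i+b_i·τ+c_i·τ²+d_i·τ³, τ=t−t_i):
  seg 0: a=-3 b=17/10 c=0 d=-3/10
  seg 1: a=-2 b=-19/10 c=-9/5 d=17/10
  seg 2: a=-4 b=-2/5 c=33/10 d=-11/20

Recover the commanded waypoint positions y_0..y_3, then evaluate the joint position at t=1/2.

y_0 = S_0(0) = a_0 = -3
y_1 = S_1(0) = a_1 = -2
y_2 = S_2(0) = a_2 = -4
y_3 = S_2(2) = 4
t_q=1/2 is in segment 0 (τ=1/2); S_0(τ)=-35/16

y_0=-3 y_1=-2 y_2=-4 y_3=4
S(1/2) = -35/16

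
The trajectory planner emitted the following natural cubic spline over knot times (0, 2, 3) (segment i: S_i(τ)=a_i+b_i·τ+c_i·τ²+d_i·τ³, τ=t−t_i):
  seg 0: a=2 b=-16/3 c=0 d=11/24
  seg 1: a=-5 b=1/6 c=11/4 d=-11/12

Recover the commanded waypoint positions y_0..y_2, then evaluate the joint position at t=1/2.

y_0=2 y_1=-5 y_2=-3
S(1/2) = -39/64

y_0 = S_0(0) = a_0 = 2
y_1 = S_1(0) = a_1 = -5
y_2 = S_1(1) = -3
t_q=1/2 is in segment 0 (τ=1/2); S_0(τ)=-39/64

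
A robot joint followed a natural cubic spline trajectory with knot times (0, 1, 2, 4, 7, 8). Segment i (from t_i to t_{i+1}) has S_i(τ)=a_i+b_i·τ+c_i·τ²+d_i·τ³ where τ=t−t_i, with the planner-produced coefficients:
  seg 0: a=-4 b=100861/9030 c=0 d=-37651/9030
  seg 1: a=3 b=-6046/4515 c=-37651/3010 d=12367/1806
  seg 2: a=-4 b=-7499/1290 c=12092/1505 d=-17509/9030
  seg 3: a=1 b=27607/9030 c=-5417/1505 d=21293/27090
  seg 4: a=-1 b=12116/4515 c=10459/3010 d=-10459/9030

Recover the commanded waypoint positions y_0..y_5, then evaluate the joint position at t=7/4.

y_0=-4 y_1=3 y_2=-4 y_3=1 y_4=-1 y_5=4
S(7/4) = -414473/192640

y_0 = S_0(0) = a_0 = -4
y_1 = S_1(0) = a_1 = 3
y_2 = S_2(0) = a_2 = -4
y_3 = S_3(0) = a_3 = 1
y_4 = S_4(0) = a_4 = -1
y_5 = S_4(1) = 4
t_q=7/4 is in segment 1 (τ=3/4); S_1(τ)=-414473/192640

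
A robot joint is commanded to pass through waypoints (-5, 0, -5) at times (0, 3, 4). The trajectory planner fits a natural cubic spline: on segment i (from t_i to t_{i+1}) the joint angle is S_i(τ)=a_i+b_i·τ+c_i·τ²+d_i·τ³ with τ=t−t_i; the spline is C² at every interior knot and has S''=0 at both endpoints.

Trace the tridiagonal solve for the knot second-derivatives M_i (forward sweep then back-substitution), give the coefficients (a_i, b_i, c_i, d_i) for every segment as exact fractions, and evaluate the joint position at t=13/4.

Δ: Δ0=5/3, Δ1=-5
row 1: diag=8, rhs=-40; c'=1/8, d'=-5
back: M1=-5
M: M0=0, M1=-5, M2=0
seg 0: a=-5, c=M0/2=0, d=(M1−M0)/(6·3)=-5/18, b=Δ0−h0·(2M0+M1)/6=25/6
seg 1: a=0, c=M1/2=-5/2, d=(M2−M1)/(6·1)=5/6, b=Δ1−h1·(2M1+M2)/6=-10/3
t_q=13/4 → seg 1, τ=1/4; S=0+-10/3·τ+-5/2·τ²+5/6·τ³=-125/128

  seg 0: a=-5 b=25/6 c=0 d=-5/18
  seg 1: a=0 b=-10/3 c=-5/2 d=5/6
S(13/4) = -125/128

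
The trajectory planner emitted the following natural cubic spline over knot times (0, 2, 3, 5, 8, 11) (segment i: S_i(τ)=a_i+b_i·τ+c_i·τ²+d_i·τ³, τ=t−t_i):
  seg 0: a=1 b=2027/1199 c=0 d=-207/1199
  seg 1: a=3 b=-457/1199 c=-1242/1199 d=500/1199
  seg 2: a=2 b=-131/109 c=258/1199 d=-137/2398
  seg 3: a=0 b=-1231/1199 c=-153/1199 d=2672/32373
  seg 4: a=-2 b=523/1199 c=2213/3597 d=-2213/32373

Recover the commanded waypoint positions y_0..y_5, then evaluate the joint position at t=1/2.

y_0 = S_0(0) = a_0 = 1
y_1 = S_1(0) = a_1 = 3
y_2 = S_2(0) = a_2 = 2
y_3 = S_3(0) = a_3 = 0
y_4 = S_4(0) = a_4 = -2
y_5 = S_4(3) = 3
t_q=1/2 is in segment 0 (τ=1/2); S_0(τ)=17493/9592

y_0=1 y_1=3 y_2=2 y_3=0 y_4=-2 y_5=3
S(1/2) = 17493/9592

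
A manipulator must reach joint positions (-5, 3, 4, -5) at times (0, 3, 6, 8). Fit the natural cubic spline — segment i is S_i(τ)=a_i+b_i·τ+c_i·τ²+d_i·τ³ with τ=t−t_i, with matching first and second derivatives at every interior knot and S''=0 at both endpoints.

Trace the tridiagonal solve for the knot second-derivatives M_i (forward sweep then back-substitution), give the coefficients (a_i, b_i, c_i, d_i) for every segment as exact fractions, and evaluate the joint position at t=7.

  seg 0: a=-5 b=215/74 c=0 d=-53/1998
  seg 1: a=3 b=81/37 c=-53/222 d=-253/1998
  seg 2: a=4 b=-197/74 c=-51/37 d=17/74
S(7) = 7/37

Δ: Δ0=8/3, Δ1=1/3, Δ2=-9/2
row 1: diag=12, rhs=-14; c'=1/4, d'=-7/6
row 2: denom=10−3·1/4=37/4; d'=(-29−3·-7/6)/(37/4)=-102/37
back: M2=-102/37
back: M1=-7/6−1/4·-102/37=-53/111
M: M0=0, M1=-53/111, M2=-102/37, M3=0
seg 0: a=-5, c=M0/2=0, d=(M1−M0)/(6·3)=-53/1998, b=Δ0−h0·(2M0+M1)/6=215/74
seg 1: a=3, c=M1/2=-53/222, d=(M2−M1)/(6·3)=-253/1998, b=Δ1−h1·(2M1+M2)/6=81/37
seg 2: a=4, c=M2/2=-51/37, d=(M3−M2)/(6·2)=17/74, b=Δ2−h2·(2M2+M3)/6=-197/74
t_q=7 → seg 2, τ=1; S=4+-197/74·τ+-51/37·τ²+17/74·τ³=7/37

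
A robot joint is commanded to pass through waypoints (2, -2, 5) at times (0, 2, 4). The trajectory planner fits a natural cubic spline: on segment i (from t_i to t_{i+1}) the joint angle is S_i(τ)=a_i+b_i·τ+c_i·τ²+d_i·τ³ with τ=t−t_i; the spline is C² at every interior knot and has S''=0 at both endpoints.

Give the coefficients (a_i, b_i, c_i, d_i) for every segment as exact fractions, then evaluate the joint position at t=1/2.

  seg 0: a=2 b=-27/8 c=0 d=11/32
  seg 1: a=-2 b=3/4 c=33/16 d=-11/32
S(1/2) = 91/256

Δ: Δ0=-2, Δ1=7/2
row 1: diag=8, rhs=33; c'=1/4, d'=33/8
back: M1=33/8
M: M0=0, M1=33/8, M2=0
seg 0: a=2, c=M0/2=0, d=(M1−M0)/(6·2)=11/32, b=Δ0−h0·(2M0+M1)/6=-27/8
seg 1: a=-2, c=M1/2=33/16, d=(M2−M1)/(6·2)=-11/32, b=Δ1−h1·(2M1+M2)/6=3/4
t_q=1/2 → seg 0, τ=1/2; S=2+-27/8·τ+0·τ²+11/32·τ³=91/256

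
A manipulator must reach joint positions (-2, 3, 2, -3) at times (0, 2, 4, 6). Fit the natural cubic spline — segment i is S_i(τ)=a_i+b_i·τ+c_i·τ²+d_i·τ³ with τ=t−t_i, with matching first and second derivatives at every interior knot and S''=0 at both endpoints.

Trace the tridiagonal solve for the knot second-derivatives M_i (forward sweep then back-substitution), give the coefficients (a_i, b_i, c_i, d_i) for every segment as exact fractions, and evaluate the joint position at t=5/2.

Δ: Δ0=5/2, Δ1=-1/2, Δ2=-5/2
row 1: diag=8, rhs=-18; c'=1/4, d'=-9/4
row 2: denom=8−2·1/4=15/2; d'=(-12−2·-9/4)/(15/2)=-1
back: M2=-1
back: M1=-9/4−1/4·-1=-2
M: M0=0, M1=-2, M2=-1, M3=0
seg 0: a=-2, c=M0/2=0, d=(M1−M0)/(6·2)=-1/6, b=Δ0−h0·(2M0+M1)/6=19/6
seg 1: a=3, c=M1/2=-1, d=(M2−M1)/(6·2)=1/12, b=Δ1−h1·(2M1+M2)/6=7/6
seg 2: a=2, c=M2/2=-1/2, d=(M3−M2)/(6·2)=1/12, b=Δ2−h2·(2M2+M3)/6=-11/6
t_q=5/2 → seg 1, τ=1/2; S=3+7/6·τ+-1·τ²+1/12·τ³=107/32

  seg 0: a=-2 b=19/6 c=0 d=-1/6
  seg 1: a=3 b=7/6 c=-1 d=1/12
  seg 2: a=2 b=-11/6 c=-1/2 d=1/12
S(5/2) = 107/32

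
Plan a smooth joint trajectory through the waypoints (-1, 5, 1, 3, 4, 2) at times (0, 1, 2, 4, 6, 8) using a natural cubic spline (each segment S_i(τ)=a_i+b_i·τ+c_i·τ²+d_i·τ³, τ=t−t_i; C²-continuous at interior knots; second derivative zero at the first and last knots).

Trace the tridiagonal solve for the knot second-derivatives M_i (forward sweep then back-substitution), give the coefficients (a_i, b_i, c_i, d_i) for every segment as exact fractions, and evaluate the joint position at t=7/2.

  seg 0: a=-1 b=5547/626 c=0 d=-1791/626
  seg 1: a=5 b=87/313 c=-5373/626 d=2695/626
  seg 2: a=1 b=-2487/626 c=1356/313 d=-2311/2504
  seg 3: a=3 b=714/313 c=-1509/1252 d=197/1252
  seg 4: a=4 b=-204/313 c=-327/1252 d=109/2504
S(7/2) = 33523/20032

Δ: Δ0=6, Δ1=-4, Δ2=1, Δ3=1/2, Δ4=-1
row 1: diag=4, rhs=-60; c'=1/4, d'=-15
row 2: denom=6−1·1/4=23/4; d'=(30−1·-15)/(23/4)=180/23
row 3: denom=8−2·8/23=168/23; d'=(-3−2·180/23)/(168/23)=-143/56
row 4: denom=8−2·23/84=313/42; d'=(-9−2·-143/56)/(313/42)=-327/626
back: M4=-327/626
back: M3=-143/56−23/84·-327/626=-1509/626
back: M2=180/23−8/23·-1509/626=2712/313
back: M1=-15−1/4·2712/313=-5373/313
M: M0=0, M1=-5373/313, M2=2712/313, M3=-1509/626, M4=-327/626, M5=0
seg 0: a=-1, c=M0/2=0, d=(M1−M0)/(6·1)=-1791/626, b=Δ0−h0·(2M0+M1)/6=5547/626
seg 1: a=5, c=M1/2=-5373/626, d=(M2−M1)/(6·1)=2695/626, b=Δ1−h1·(2M1+M2)/6=87/313
seg 2: a=1, c=M2/2=1356/313, d=(M3−M2)/(6·2)=-2311/2504, b=Δ2−h2·(2M2+M3)/6=-2487/626
seg 3: a=3, c=M3/2=-1509/1252, d=(M4−M3)/(6·2)=197/1252, b=Δ3−h3·(2M3+M4)/6=714/313
seg 4: a=4, c=M4/2=-327/1252, d=(M5−M4)/(6·2)=109/2504, b=Δ4−h4·(2M4+M5)/6=-204/313
t_q=7/2 → seg 2, τ=3/2; S=1+-2487/626·τ+1356/313·τ²+-2311/2504·τ³=33523/20032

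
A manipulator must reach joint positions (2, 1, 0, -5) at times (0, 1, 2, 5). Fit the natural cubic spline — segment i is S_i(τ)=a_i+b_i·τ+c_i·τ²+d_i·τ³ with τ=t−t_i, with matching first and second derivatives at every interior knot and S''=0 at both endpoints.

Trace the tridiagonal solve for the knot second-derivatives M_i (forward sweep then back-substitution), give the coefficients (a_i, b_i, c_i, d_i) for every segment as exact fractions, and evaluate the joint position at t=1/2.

Δ: Δ0=-1, Δ1=-1, Δ2=-5/3
row 1: diag=4, rhs=0; c'=1/4, d'=0
row 2: denom=8−1·1/4=31/4; d'=(-4−1·0)/(31/4)=-16/31
back: M2=-16/31
back: M1=0−1/4·-16/31=4/31
M: M0=0, M1=4/31, M2=-16/31, M3=0
seg 0: a=2, c=M0/2=0, d=(M1−M0)/(6·1)=2/93, b=Δ0−h0·(2M0+M1)/6=-95/93
seg 1: a=1, c=M1/2=2/31, d=(M2−M1)/(6·1)=-10/93, b=Δ1−h1·(2M1+M2)/6=-89/93
seg 2: a=0, c=M2/2=-8/31, d=(M3−M2)/(6·3)=8/279, b=Δ2−h2·(2M2+M3)/6=-107/93
t_q=1/2 → seg 0, τ=1/2; S=2+-95/93·τ+0·τ²+2/93·τ³=185/124

  seg 0: a=2 b=-95/93 c=0 d=2/93
  seg 1: a=1 b=-89/93 c=2/31 d=-10/93
  seg 2: a=0 b=-107/93 c=-8/31 d=8/279
S(1/2) = 185/124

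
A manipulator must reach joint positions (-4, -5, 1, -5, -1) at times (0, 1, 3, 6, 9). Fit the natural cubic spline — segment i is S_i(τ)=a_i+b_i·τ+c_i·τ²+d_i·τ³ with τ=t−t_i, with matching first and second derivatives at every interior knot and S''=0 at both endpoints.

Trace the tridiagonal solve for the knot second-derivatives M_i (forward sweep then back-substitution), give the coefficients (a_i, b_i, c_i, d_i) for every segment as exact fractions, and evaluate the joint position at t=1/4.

Δ: Δ0=-1, Δ1=3, Δ2=-2, Δ3=4/3
row 1: diag=6, rhs=24; c'=1/3, d'=4
row 2: denom=10−2·1/3=28/3; d'=(-30−2·4)/(28/3)=-57/14
row 3: denom=12−3·9/28=309/28; d'=(20−3·-57/14)/(309/28)=902/309
back: M3=902/309
back: M2=-57/14−9/28·902/309=-516/103
back: M1=4−1/3·-516/103=584/103
M: M0=0, M1=584/103, M2=-516/103, M3=902/309, M4=0
seg 0: a=-4, c=M0/2=0, d=(M1−M0)/(6·1)=292/309, b=Δ0−h0·(2M0+M1)/6=-601/309
seg 1: a=-5, c=M1/2=292/103, d=(M2−M1)/(6·2)=-275/309, b=Δ1−h1·(2M1+M2)/6=275/309
seg 2: a=1, c=M2/2=-258/103, d=(M3−M2)/(6·3)=1225/2781, b=Δ2−h2·(2M2+M3)/6=479/309
seg 3: a=-5, c=M3/2=451/309, d=(M4−M3)/(6·3)=-451/2781, b=Δ3−h3·(2M3+M4)/6=-490/309
t_q=1/4 → seg 0, τ=1/4; S=-4+-601/309·τ+0·τ²+292/309·τ³=-7369/1648

  seg 0: a=-4 b=-601/309 c=0 d=292/309
  seg 1: a=-5 b=275/309 c=292/103 d=-275/309
  seg 2: a=1 b=479/309 c=-258/103 d=1225/2781
  seg 3: a=-5 b=-490/309 c=451/309 d=-451/2781
S(1/4) = -7369/1648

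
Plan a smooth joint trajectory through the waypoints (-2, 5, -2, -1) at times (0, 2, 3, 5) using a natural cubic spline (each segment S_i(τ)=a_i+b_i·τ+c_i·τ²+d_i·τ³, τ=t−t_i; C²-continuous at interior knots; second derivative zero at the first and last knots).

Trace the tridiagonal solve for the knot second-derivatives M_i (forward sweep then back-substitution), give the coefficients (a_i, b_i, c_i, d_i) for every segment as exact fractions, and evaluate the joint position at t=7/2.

Δ: Δ0=7/2, Δ1=-7, Δ2=1/2
row 1: diag=6, rhs=-63; c'=1/6, d'=-21/2
row 2: denom=6−1·1/6=35/6; d'=(45−1·-21/2)/(35/6)=333/35
back: M2=333/35
back: M1=-21/2−1/6·333/35=-423/35
M: M0=0, M1=-423/35, M2=333/35, M3=0
seg 0: a=-2, c=M0/2=0, d=(M1−M0)/(6·2)=-141/140, b=Δ0−h0·(2M0+M1)/6=527/70
seg 1: a=5, c=M1/2=-423/70, d=(M2−M1)/(6·1)=18/5, b=Δ1−h1·(2M1+M2)/6=-319/70
seg 2: a=-2, c=M2/2=333/70, d=(M3−M2)/(6·2)=-111/140, b=Δ2−h2·(2M2+M3)/6=-409/70
t_q=7/2 → seg 2, τ=1/2; S=-2+-409/70·τ+333/70·τ²+-111/140·τ³=-613/160

  seg 0: a=-2 b=527/70 c=0 d=-141/140
  seg 1: a=5 b=-319/70 c=-423/70 d=18/5
  seg 2: a=-2 b=-409/70 c=333/70 d=-111/140
S(7/2) = -613/160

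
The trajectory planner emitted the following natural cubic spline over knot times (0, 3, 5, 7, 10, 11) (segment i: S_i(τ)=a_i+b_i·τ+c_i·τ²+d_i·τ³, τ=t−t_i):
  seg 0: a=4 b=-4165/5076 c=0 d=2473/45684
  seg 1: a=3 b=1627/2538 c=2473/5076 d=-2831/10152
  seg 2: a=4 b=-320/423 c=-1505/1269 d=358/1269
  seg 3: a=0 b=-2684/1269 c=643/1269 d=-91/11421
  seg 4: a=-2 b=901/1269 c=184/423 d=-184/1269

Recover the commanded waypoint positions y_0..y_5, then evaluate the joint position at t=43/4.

y_0=4 y_1=3 y_2=4 y_3=0 y_4=-2 y_5=-1
S(43/4) = -4345/3384

y_0 = S_0(0) = a_0 = 4
y_1 = S_1(0) = a_1 = 3
y_2 = S_2(0) = a_2 = 4
y_3 = S_3(0) = a_3 = 0
y_4 = S_4(0) = a_4 = -2
y_5 = S_4(1) = -1
t_q=43/4 is in segment 4 (τ=3/4); S_4(τ)=-4345/3384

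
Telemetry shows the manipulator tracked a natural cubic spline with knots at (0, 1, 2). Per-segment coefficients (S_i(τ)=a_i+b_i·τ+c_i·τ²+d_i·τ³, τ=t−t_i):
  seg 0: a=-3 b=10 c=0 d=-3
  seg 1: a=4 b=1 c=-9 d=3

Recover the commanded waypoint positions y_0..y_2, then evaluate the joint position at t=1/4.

y_0 = S_0(0) = a_0 = -3
y_1 = S_1(0) = a_1 = 4
y_2 = S_1(1) = -1
t_q=1/4 is in segment 0 (τ=1/4); S_0(τ)=-35/64

y_0=-3 y_1=4 y_2=-1
S(1/4) = -35/64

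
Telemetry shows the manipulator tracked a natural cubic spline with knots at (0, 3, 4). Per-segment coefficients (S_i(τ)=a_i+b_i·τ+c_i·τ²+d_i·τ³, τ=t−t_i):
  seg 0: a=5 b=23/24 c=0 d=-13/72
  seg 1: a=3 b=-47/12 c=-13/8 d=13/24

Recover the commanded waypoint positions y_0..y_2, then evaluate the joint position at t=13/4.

y_0=5 y_1=3 y_2=-2
S(13/4) = 987/512

y_0 = S_0(0) = a_0 = 5
y_1 = S_1(0) = a_1 = 3
y_2 = S_1(1) = -2
t_q=13/4 is in segment 1 (τ=1/4); S_1(τ)=987/512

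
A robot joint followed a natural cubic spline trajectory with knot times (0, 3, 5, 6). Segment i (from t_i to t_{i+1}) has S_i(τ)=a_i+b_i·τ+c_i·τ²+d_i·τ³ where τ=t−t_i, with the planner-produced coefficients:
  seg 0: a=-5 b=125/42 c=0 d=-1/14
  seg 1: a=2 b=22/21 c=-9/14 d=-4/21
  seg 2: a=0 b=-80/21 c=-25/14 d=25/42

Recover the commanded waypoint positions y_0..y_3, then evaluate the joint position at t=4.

y_0=-5 y_1=2 y_2=0 y_3=-5
S(4) = 31/14

y_0 = S_0(0) = a_0 = -5
y_1 = S_1(0) = a_1 = 2
y_2 = S_2(0) = a_2 = 0
y_3 = S_2(1) = -5
t_q=4 is in segment 1 (τ=1); S_1(τ)=31/14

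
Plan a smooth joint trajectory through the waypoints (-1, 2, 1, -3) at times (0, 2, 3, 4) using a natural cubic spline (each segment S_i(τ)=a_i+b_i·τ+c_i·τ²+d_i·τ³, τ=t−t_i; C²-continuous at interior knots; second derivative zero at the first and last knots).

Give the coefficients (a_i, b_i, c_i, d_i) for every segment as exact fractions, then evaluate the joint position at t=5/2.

Δ: Δ0=3/2, Δ1=-1, Δ2=-4
row 1: diag=6, rhs=-15; c'=1/6, d'=-5/2
row 2: denom=4−1·1/6=23/6; d'=(-18−1·-5/2)/(23/6)=-93/23
back: M2=-93/23
back: M1=-5/2−1/6·-93/23=-42/23
M: M0=0, M1=-42/23, M2=-93/23, M3=0
seg 0: a=-1, c=M0/2=0, d=(M1−M0)/(6·2)=-7/46, b=Δ0−h0·(2M0+M1)/6=97/46
seg 1: a=2, c=M1/2=-21/23, d=(M2−M1)/(6·1)=-17/46, b=Δ1−h1·(2M1+M2)/6=13/46
seg 2: a=1, c=M2/2=-93/46, d=(M3−M2)/(6·1)=31/46, b=Δ2−h2·(2M2+M3)/6=-61/23
t_q=5/2 → seg 1, τ=1/2; S=2+13/46·τ+-21/23·τ²+-17/46·τ³=687/368

  seg 0: a=-1 b=97/46 c=0 d=-7/46
  seg 1: a=2 b=13/46 c=-21/23 d=-17/46
  seg 2: a=1 b=-61/23 c=-93/46 d=31/46
S(5/2) = 687/368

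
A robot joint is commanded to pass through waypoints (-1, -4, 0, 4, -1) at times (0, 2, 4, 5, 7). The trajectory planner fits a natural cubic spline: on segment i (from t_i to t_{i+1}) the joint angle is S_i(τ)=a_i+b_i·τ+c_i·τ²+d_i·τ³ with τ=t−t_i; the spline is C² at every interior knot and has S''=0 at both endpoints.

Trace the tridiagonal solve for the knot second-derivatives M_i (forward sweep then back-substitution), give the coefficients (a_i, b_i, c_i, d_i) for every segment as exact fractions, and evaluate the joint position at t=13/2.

  seg 0: a=-1 b=-555/256 c=0 d=171/1024
  seg 1: a=-4 b=-21/128 c=513/512 d=41/1024
  seg 2: a=0 b=1107/256 c=159/128 d=-401/256
  seg 3: a=4 b=135/64 c=-885/256 d=295/512
S(13/2) = 5449/4096

Δ: Δ0=-3/2, Δ1=2, Δ2=4, Δ3=-5/2
row 1: diag=8, rhs=21; c'=1/4, d'=21/8
row 2: denom=6−2·1/4=11/2; d'=(12−2·21/8)/(11/2)=27/22
row 3: denom=6−1·2/11=64/11; d'=(-39−1·27/22)/(64/11)=-885/128
back: M3=-885/128
back: M2=27/22−2/11·-885/128=159/64
back: M1=21/8−1/4·159/64=513/256
M: M0=0, M1=513/256, M2=159/64, M3=-885/128, M4=0
seg 0: a=-1, c=M0/2=0, d=(M1−M0)/(6·2)=171/1024, b=Δ0−h0·(2M0+M1)/6=-555/256
seg 1: a=-4, c=M1/2=513/512, d=(M2−M1)/(6·2)=41/1024, b=Δ1−h1·(2M1+M2)/6=-21/128
seg 2: a=0, c=M2/2=159/128, d=(M3−M2)/(6·1)=-401/256, b=Δ2−h2·(2M2+M3)/6=1107/256
seg 3: a=4, c=M3/2=-885/256, d=(M4−M3)/(6·2)=295/512, b=Δ3−h3·(2M3+M4)/6=135/64
t_q=13/2 → seg 3, τ=3/2; S=4+135/64·τ+-885/256·τ²+295/512·τ³=5449/4096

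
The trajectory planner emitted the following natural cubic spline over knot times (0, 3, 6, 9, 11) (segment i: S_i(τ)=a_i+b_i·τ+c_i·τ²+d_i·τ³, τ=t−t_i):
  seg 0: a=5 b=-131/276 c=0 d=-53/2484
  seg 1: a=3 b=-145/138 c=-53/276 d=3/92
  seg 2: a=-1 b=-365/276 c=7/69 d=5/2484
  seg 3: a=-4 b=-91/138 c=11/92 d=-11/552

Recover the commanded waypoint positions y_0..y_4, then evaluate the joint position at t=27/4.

y_0 = S_0(0) = a_0 = 5
y_1 = S_1(0) = a_1 = 3
y_2 = S_2(0) = a_2 = -1
y_3 = S_3(0) = a_3 = -4
y_4 = S_3(2) = -5
t_q=27/4 is in segment 2 (τ=3/4); S_2(τ)=-11387/5888

y_0=5 y_1=3 y_2=-1 y_3=-4 y_4=-5
S(27/4) = -11387/5888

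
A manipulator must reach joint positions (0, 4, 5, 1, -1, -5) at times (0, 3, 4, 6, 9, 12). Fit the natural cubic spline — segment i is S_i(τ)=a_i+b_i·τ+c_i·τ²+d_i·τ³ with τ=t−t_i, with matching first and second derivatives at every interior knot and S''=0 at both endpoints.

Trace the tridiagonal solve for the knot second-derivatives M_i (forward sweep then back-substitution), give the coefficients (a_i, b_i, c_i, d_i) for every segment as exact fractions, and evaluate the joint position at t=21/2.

  seg 0: a=0 b=1985/1611 c=0 d=163/14499
  seg 1: a=4 b=2474/1611 c=163/1611 d=-114/179
  seg 2: a=5 b=-278/1611 c=-2915/1611 d=481/1074
  seg 3: a=1 b=-3280/1611 c=1414/1611 d=-2036/14499
  seg 4: a=-1 b=-904/1611 c=-622/1611 d=622/14499
S(21/2) = -1837/716

Δ: Δ0=4/3, Δ1=1, Δ2=-2, Δ3=-2/3, Δ4=-4/3
row 1: diag=8, rhs=-2; c'=1/8, d'=-1/4
row 2: denom=6−1·1/8=47/8; d'=(-18−1·-1/4)/(47/8)=-142/47
row 3: denom=10−2·16/47=438/47; d'=(8−2·-142/47)/(438/47)=110/73
row 4: denom=12−3·47/146=1611/146; d'=(-4−3·110/73)/(1611/146)=-1244/1611
back: M4=-1244/1611
back: M3=110/73−47/146·-1244/1611=2828/1611
back: M2=-142/47−16/47·2828/1611=-5830/1611
back: M1=-1/4−1/8·-5830/1611=326/1611
M: M0=0, M1=326/1611, M2=-5830/1611, M3=2828/1611, M4=-1244/1611, M5=0
seg 0: a=0, c=M0/2=0, d=(M1−M0)/(6·3)=163/14499, b=Δ0−h0·(2M0+M1)/6=1985/1611
seg 1: a=4, c=M1/2=163/1611, d=(M2−M1)/(6·1)=-114/179, b=Δ1−h1·(2M1+M2)/6=2474/1611
seg 2: a=5, c=M2/2=-2915/1611, d=(M3−M2)/(6·2)=481/1074, b=Δ2−h2·(2M2+M3)/6=-278/1611
seg 3: a=1, c=M3/2=1414/1611, d=(M4−M3)/(6·3)=-2036/14499, b=Δ3−h3·(2M3+M4)/6=-3280/1611
seg 4: a=-1, c=M4/2=-622/1611, d=(M5−M4)/(6·3)=622/14499, b=Δ4−h4·(2M4+M5)/6=-904/1611
t_q=21/2 → seg 4, τ=3/2; S=-1+-904/1611·τ+-622/1611·τ²+622/14499·τ³=-1837/716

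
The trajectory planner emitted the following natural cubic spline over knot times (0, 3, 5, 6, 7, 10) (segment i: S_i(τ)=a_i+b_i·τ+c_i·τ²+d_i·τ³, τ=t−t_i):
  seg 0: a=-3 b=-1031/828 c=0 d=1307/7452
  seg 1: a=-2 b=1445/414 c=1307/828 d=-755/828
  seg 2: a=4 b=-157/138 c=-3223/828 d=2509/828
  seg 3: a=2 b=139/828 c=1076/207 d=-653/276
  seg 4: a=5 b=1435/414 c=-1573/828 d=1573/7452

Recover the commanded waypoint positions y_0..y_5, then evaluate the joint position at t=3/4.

y_0 = S_0(0) = a_0 = -3
y_1 = S_1(0) = a_1 = -2
y_2 = S_2(0) = a_2 = 4
y_3 = S_3(0) = a_3 = 2
y_4 = S_4(0) = a_4 = 5
y_5 = S_4(3) = 4
t_q=3/4 is in segment 0 (τ=3/4); S_0(τ)=-22727/5888

y_0=-3 y_1=-2 y_2=4 y_3=2 y_4=5 y_5=4
S(3/4) = -22727/5888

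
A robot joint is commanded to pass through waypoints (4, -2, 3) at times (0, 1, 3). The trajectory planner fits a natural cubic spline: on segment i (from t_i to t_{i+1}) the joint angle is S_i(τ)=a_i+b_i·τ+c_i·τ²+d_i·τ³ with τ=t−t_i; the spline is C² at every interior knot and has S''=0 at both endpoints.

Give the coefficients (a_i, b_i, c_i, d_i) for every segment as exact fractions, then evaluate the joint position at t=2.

  seg 0: a=4 b=-89/12 c=0 d=17/12
  seg 1: a=-2 b=-19/6 c=17/4 d=-17/24
S(2) = -13/8

Δ: Δ0=-6, Δ1=5/2
row 1: diag=6, rhs=51; c'=1/3, d'=17/2
back: M1=17/2
M: M0=0, M1=17/2, M2=0
seg 0: a=4, c=M0/2=0, d=(M1−M0)/(6·1)=17/12, b=Δ0−h0·(2M0+M1)/6=-89/12
seg 1: a=-2, c=M1/2=17/4, d=(M2−M1)/(6·2)=-17/24, b=Δ1−h1·(2M1+M2)/6=-19/6
t_q=2 → seg 1, τ=1; S=-2+-19/6·τ+17/4·τ²+-17/24·τ³=-13/8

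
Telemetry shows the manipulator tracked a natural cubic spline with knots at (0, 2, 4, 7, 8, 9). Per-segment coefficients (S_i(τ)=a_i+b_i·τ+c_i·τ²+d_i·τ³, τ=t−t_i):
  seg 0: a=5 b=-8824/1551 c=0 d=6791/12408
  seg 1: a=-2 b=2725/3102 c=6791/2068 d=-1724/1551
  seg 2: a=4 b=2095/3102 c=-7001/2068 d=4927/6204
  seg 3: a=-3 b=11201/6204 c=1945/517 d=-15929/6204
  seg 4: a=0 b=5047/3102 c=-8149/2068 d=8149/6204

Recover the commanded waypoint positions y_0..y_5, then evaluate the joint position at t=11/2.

y_0=5 y_1=-2 y_2=4 y_3=-3 y_4=0 y_5=-1
S(11/2) = 1261/16544

y_0 = S_0(0) = a_0 = 5
y_1 = S_1(0) = a_1 = -2
y_2 = S_2(0) = a_2 = 4
y_3 = S_3(0) = a_3 = -3
y_4 = S_4(0) = a_4 = 0
y_5 = S_4(1) = -1
t_q=11/2 is in segment 2 (τ=3/2); S_2(τ)=1261/16544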